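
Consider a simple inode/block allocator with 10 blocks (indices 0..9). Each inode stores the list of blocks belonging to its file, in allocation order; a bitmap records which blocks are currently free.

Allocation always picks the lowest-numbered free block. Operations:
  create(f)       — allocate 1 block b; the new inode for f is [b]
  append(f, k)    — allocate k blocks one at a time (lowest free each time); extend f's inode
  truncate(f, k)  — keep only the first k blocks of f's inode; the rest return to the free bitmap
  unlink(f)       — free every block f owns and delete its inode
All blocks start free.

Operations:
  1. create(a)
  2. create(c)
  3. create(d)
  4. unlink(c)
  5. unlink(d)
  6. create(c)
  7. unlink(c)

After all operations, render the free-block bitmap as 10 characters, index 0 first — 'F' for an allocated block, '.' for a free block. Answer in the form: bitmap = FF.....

[1] create(a) — a=0 (map F.........)
[2] create(c) — a=0 c=1 (map FF........)
[3] create(d) — a=0 c=1 d=2 (map FFF.......)
[4] unlink(c) — a=0 d=2 (map F.F.......)
[5] unlink(d) — a=0 (map F.........)
[6] create(c) — a=0 c=1 (map FF........)
[7] unlink(c) — a=0 (map F.........)

bitmap = F.........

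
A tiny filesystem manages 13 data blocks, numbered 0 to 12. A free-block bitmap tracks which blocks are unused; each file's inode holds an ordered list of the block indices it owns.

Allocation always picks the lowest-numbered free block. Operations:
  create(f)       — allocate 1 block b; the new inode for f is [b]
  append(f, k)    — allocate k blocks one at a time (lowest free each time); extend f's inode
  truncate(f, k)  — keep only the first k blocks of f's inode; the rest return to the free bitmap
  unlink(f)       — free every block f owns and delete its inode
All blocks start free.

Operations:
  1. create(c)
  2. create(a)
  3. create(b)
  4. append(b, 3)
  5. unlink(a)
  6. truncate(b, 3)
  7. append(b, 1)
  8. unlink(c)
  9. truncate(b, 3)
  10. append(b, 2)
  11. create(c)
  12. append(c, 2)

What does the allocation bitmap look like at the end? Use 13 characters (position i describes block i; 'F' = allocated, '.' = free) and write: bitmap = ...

bitmap = FFFFFFFF.....

create(c): bitmap=F............ | c=[0]
create(a): bitmap=FF........... | a=[1] c=[0]
create(b): bitmap=FFF.......... | a=[1] b=[2] c=[0]
append(b, 3): bitmap=FFFFFF....... | a=[1] b=[2, 3, 4, 5] c=[0]
unlink(a): bitmap=F.FFFF....... | b=[2, 3, 4, 5] c=[0]
truncate(b, 3): bitmap=F.FFF........ | b=[2, 3, 4] c=[0]
append(b, 1): bitmap=FFFFF........ | b=[2, 3, 4, 1] c=[0]
unlink(c): bitmap=.FFFF........ | b=[2, 3, 4, 1]
truncate(b, 3): bitmap=..FFF........ | b=[2, 3, 4]
append(b, 2): bitmap=FFFFF........ | b=[2, 3, 4, 0, 1]
create(c): bitmap=FFFFFF....... | b=[2, 3, 4, 0, 1] c=[5]
append(c, 2): bitmap=FFFFFFFF..... | b=[2, 3, 4, 0, 1] c=[5, 6, 7]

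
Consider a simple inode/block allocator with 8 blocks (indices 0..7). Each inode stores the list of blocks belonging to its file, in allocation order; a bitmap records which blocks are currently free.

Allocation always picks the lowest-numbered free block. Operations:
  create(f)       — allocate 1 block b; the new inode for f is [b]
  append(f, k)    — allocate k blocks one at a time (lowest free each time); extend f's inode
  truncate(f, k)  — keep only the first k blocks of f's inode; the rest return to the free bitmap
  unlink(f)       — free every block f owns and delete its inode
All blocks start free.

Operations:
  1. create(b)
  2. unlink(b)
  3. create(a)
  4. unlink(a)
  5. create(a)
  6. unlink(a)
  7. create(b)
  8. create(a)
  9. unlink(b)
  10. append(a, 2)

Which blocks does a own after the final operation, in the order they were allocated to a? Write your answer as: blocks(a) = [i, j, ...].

create(b): bitmap=F....... | b=[0]
unlink(b): bitmap=........ | 
create(a): bitmap=F....... | a=[0]
unlink(a): bitmap=........ | 
create(a): bitmap=F....... | a=[0]
unlink(a): bitmap=........ | 
create(b): bitmap=F....... | b=[0]
create(a): bitmap=FF...... | a=[1] b=[0]
unlink(b): bitmap=.F...... | a=[1]
append(a, 2): bitmap=FFF..... | a=[1, 0, 2]

blocks(a) = [1, 0, 2]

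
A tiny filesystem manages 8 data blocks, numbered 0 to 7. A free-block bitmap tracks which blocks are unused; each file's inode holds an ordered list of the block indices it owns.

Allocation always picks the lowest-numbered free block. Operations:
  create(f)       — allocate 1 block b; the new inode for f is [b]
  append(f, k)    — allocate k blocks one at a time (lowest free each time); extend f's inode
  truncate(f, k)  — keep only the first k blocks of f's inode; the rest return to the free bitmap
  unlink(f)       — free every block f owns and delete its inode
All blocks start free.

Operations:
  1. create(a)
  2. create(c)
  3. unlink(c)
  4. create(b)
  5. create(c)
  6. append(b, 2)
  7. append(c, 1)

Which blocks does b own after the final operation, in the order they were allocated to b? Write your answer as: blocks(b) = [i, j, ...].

  1. create(a)  ⇒  F.......  {a→[0]}
  2. create(c)  ⇒  FF......  {a→[0]; c→[1]}
  3. unlink(c)  ⇒  F.......  {a→[0]}
  4. create(b)  ⇒  FF......  {a→[0]; b→[1]}
  5. create(c)  ⇒  FFF.....  {a→[0]; b→[1]; c→[2]}
  6. append(b, 2)  ⇒  FFFFF...  {a→[0]; b→[1, 3, 4]; c→[2]}
  7. append(c, 1)  ⇒  FFFFFF..  {a→[0]; b→[1, 3, 4]; c→[2, 5]}

blocks(b) = [1, 3, 4]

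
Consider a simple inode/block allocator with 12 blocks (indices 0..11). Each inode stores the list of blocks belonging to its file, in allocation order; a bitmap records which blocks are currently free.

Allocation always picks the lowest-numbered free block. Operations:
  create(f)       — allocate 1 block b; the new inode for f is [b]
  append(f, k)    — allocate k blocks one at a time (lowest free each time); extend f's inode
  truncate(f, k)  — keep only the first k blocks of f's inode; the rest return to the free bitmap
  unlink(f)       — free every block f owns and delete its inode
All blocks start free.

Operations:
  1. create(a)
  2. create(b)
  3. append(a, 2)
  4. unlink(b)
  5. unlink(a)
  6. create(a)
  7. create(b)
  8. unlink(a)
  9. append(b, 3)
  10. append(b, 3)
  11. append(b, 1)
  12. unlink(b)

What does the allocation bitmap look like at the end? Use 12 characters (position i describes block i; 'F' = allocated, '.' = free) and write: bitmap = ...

bitmap = ............

after create(a) → a:[0]  free=[F...........]
after create(b) → a:[0], b:[1]  free=[FF..........]
after append(a, 2) → a:[0, 2, 3], b:[1]  free=[FFFF........]
after unlink(b) → a:[0, 2, 3]  free=[F.FF........]
after unlink(a) →   free=[............]
after create(a) → a:[0]  free=[F...........]
after create(b) → a:[0], b:[1]  free=[FF..........]
after unlink(a) → b:[1]  free=[.F..........]
after append(b, 3) → b:[1, 0, 2, 3]  free=[FFFF........]
after append(b, 3) → b:[1, 0, 2, 3, 4, 5, 6]  free=[FFFFFFF.....]
after append(b, 1) → b:[1, 0, 2, 3, 4, 5, 6, 7]  free=[FFFFFFFF....]
after unlink(b) →   free=[............]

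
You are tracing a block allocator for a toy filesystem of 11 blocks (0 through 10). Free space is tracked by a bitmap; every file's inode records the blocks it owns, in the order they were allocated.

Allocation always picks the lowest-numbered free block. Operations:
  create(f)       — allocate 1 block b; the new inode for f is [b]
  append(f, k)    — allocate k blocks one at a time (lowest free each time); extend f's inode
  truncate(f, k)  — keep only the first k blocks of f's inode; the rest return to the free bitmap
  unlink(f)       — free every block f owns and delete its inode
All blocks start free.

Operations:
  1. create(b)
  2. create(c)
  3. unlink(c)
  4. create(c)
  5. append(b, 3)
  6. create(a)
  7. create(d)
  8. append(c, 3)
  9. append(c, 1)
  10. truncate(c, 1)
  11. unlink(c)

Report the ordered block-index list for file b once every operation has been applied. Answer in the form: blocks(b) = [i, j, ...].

create(b): bitmap=F.......... | b=[0]
create(c): bitmap=FF......... | b=[0] c=[1]
unlink(c): bitmap=F.......... | b=[0]
create(c): bitmap=FF......... | b=[0] c=[1]
append(b, 3): bitmap=FFFFF...... | b=[0, 2, 3, 4] c=[1]
create(a): bitmap=FFFFFF..... | a=[5] b=[0, 2, 3, 4] c=[1]
create(d): bitmap=FFFFFFF.... | a=[5] b=[0, 2, 3, 4] c=[1] d=[6]
append(c, 3): bitmap=FFFFFFFFFF. | a=[5] b=[0, 2, 3, 4] c=[1, 7, 8, 9] d=[6]
append(c, 1): bitmap=FFFFFFFFFFF | a=[5] b=[0, 2, 3, 4] c=[1, 7, 8, 9, 10] d=[6]
truncate(c, 1): bitmap=FFFFFFF.... | a=[5] b=[0, 2, 3, 4] c=[1] d=[6]
unlink(c): bitmap=F.FFFFF.... | a=[5] b=[0, 2, 3, 4] d=[6]

blocks(b) = [0, 2, 3, 4]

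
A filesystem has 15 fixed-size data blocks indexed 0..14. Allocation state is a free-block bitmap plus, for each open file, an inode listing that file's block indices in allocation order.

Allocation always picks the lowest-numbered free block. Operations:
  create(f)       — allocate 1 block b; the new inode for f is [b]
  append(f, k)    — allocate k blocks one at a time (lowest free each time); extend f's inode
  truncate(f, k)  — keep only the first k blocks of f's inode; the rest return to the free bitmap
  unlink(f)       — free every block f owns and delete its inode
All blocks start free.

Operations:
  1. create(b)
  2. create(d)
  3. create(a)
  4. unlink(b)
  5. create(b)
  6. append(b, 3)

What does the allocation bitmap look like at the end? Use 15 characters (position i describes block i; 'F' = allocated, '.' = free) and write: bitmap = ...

bitmap = FFFFFF.........

[1] create(b) — b=0 (map F..............)
[2] create(d) — b=0 d=1 (map FF.............)
[3] create(a) — a=2 b=0 d=1 (map FFF............)
[4] unlink(b) — a=2 d=1 (map .FF............)
[5] create(b) — a=2 b=0 d=1 (map FFF............)
[6] append(b, 3) — a=2 b=0,3,4,5 d=1 (map FFFFFF.........)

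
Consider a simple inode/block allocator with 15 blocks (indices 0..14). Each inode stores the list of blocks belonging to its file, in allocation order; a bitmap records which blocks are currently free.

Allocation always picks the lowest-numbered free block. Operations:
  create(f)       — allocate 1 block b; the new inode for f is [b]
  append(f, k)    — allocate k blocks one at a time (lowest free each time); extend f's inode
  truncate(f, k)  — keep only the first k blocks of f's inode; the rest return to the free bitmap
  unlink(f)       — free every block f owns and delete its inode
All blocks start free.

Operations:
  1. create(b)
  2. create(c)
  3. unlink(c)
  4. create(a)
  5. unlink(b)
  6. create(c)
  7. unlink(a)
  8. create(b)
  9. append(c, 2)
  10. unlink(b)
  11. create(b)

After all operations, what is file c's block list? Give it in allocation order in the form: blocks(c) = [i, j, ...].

[1] create(b) — b=0 (map F..............)
[2] create(c) — b=0 c=1 (map FF.............)
[3] unlink(c) — b=0 (map F..............)
[4] create(a) — a=1 b=0 (map FF.............)
[5] unlink(b) — a=1 (map .F.............)
[6] create(c) — a=1 c=0 (map FF.............)
[7] unlink(a) — c=0 (map F..............)
[8] create(b) — b=1 c=0 (map FF.............)
[9] append(c, 2) — b=1 c=0,2,3 (map FFFF...........)
[10] unlink(b) — c=0,2,3 (map F.FF...........)
[11] create(b) — b=1 c=0,2,3 (map FFFF...........)

blocks(c) = [0, 2, 3]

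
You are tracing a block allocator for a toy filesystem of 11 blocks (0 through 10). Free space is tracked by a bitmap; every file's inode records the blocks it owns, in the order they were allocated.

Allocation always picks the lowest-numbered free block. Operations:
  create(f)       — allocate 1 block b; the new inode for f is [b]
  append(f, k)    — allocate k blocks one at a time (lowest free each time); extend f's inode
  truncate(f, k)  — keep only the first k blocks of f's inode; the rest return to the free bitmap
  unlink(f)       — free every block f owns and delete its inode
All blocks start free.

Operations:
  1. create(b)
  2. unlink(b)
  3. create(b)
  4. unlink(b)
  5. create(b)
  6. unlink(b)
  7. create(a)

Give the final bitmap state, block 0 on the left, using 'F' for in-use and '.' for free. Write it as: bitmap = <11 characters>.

create(b): bitmap=F.......... | b=[0]
unlink(b): bitmap=........... | 
create(b): bitmap=F.......... | b=[0]
unlink(b): bitmap=........... | 
create(b): bitmap=F.......... | b=[0]
unlink(b): bitmap=........... | 
create(a): bitmap=F.......... | a=[0]

bitmap = F..........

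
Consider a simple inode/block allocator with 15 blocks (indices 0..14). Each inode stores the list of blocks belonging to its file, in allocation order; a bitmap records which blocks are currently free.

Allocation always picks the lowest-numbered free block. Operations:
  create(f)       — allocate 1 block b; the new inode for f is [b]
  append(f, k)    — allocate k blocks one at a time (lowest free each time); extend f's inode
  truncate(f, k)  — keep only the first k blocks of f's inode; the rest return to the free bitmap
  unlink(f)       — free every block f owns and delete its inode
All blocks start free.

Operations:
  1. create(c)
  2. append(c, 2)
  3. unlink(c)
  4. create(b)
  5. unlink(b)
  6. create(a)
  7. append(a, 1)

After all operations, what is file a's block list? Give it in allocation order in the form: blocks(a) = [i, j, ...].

blocks(a) = [0, 1]

after create(c) → c:[0]  free=[F..............]
after append(c, 2) → c:[0, 1, 2]  free=[FFF............]
after unlink(c) →   free=[...............]
after create(b) → b:[0]  free=[F..............]
after unlink(b) →   free=[...............]
after create(a) → a:[0]  free=[F..............]
after append(a, 1) → a:[0, 1]  free=[FF.............]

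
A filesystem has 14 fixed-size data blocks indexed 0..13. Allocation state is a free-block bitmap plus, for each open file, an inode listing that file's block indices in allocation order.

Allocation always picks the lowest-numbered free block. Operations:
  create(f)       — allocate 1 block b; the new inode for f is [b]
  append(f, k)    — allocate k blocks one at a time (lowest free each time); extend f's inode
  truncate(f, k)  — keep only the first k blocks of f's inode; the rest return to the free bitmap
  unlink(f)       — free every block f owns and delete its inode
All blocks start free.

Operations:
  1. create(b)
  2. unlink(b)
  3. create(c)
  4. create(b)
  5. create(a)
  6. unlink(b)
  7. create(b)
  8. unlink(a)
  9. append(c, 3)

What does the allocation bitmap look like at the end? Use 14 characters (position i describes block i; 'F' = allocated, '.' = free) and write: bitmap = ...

bitmap = FFFFF.........

after create(b) → b:[0]  free=[F.............]
after unlink(b) →   free=[..............]
after create(c) → c:[0]  free=[F.............]
after create(b) → b:[1], c:[0]  free=[FF............]
after create(a) → a:[2], b:[1], c:[0]  free=[FFF...........]
after unlink(b) → a:[2], c:[0]  free=[F.F...........]
after create(b) → a:[2], b:[1], c:[0]  free=[FFF...........]
after unlink(a) → b:[1], c:[0]  free=[FF............]
after append(c, 3) → b:[1], c:[0, 2, 3, 4]  free=[FFFFF.........]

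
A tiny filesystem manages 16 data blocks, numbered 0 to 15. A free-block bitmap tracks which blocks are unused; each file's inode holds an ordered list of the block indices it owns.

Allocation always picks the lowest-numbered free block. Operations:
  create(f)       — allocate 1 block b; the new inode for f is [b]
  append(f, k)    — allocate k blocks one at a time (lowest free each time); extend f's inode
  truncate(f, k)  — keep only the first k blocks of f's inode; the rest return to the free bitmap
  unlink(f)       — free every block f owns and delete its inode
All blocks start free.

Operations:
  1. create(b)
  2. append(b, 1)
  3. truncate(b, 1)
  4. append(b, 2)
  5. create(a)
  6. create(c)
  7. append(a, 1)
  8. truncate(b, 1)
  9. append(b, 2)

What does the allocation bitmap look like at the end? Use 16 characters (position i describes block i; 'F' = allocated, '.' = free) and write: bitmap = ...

[1] create(b) — b=0 (map F...............)
[2] append(b, 1) — b=0,1 (map FF..............)
[3] truncate(b, 1) — b=0 (map F...............)
[4] append(b, 2) — b=0,1,2 (map FFF.............)
[5] create(a) — a=3 b=0,1,2 (map FFFF............)
[6] create(c) — a=3 b=0,1,2 c=4 (map FFFFF...........)
[7] append(a, 1) — a=3,5 b=0,1,2 c=4 (map FFFFFF..........)
[8] truncate(b, 1) — a=3,5 b=0 c=4 (map F..FFF..........)
[9] append(b, 2) — a=3,5 b=0,1,2 c=4 (map FFFFFF..........)

bitmap = FFFFFF..........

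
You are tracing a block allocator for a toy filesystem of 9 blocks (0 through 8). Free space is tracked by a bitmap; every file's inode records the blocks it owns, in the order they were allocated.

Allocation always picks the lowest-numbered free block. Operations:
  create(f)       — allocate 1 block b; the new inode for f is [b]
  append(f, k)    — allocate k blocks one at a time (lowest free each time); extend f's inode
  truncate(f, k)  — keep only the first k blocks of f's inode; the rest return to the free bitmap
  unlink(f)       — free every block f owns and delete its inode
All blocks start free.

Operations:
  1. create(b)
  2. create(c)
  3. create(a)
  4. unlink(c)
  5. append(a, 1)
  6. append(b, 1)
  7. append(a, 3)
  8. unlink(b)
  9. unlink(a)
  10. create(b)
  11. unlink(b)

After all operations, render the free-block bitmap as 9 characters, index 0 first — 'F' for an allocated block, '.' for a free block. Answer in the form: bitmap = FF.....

[1] create(b) — b=0 (map F........)
[2] create(c) — b=0 c=1 (map FF.......)
[3] create(a) — a=2 b=0 c=1 (map FFF......)
[4] unlink(c) — a=2 b=0 (map F.F......)
[5] append(a, 1) — a=2,1 b=0 (map FFF......)
[6] append(b, 1) — a=2,1 b=0,3 (map FFFF.....)
[7] append(a, 3) — a=2,1,4,5,6 b=0,3 (map FFFFFFF..)
[8] unlink(b) — a=2,1,4,5,6 (map .FF.FFF..)
[9] unlink(a) —  (map .........)
[10] create(b) — b=0 (map F........)
[11] unlink(b) —  (map .........)

bitmap = .........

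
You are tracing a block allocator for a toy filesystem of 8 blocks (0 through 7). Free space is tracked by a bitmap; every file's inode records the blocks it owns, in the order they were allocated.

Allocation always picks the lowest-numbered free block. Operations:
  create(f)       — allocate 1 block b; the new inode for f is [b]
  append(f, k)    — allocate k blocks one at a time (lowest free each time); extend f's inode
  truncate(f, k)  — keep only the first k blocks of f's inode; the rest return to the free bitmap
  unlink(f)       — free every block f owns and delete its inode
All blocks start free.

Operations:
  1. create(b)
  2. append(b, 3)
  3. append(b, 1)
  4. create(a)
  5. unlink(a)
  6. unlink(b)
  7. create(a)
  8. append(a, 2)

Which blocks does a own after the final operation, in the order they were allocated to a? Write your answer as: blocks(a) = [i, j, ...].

  1. create(b)  ⇒  F.......  {b→[0]}
  2. append(b, 3)  ⇒  FFFF....  {b→[0, 1, 2, 3]}
  3. append(b, 1)  ⇒  FFFFF...  {b→[0, 1, 2, 3, 4]}
  4. create(a)  ⇒  FFFFFF..  {a→[5]; b→[0, 1, 2, 3, 4]}
  5. unlink(a)  ⇒  FFFFF...  {b→[0, 1, 2, 3, 4]}
  6. unlink(b)  ⇒  ........  {}
  7. create(a)  ⇒  F.......  {a→[0]}
  8. append(a, 2)  ⇒  FFF.....  {a→[0, 1, 2]}

blocks(a) = [0, 1, 2]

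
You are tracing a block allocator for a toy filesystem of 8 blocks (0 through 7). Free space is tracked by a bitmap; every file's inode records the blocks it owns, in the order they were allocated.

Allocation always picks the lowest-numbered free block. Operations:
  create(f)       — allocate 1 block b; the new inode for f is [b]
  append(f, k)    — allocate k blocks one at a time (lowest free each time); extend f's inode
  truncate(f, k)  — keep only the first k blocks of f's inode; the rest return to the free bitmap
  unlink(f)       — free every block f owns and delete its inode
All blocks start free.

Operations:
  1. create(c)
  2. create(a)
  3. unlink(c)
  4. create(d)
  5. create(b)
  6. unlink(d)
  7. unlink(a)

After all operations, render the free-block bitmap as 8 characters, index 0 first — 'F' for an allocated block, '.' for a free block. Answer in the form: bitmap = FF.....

bitmap = ..F.....

create(c): bitmap=F....... | c=[0]
create(a): bitmap=FF...... | a=[1] c=[0]
unlink(c): bitmap=.F...... | a=[1]
create(d): bitmap=FF...... | a=[1] d=[0]
create(b): bitmap=FFF..... | a=[1] b=[2] d=[0]
unlink(d): bitmap=.FF..... | a=[1] b=[2]
unlink(a): bitmap=..F..... | b=[2]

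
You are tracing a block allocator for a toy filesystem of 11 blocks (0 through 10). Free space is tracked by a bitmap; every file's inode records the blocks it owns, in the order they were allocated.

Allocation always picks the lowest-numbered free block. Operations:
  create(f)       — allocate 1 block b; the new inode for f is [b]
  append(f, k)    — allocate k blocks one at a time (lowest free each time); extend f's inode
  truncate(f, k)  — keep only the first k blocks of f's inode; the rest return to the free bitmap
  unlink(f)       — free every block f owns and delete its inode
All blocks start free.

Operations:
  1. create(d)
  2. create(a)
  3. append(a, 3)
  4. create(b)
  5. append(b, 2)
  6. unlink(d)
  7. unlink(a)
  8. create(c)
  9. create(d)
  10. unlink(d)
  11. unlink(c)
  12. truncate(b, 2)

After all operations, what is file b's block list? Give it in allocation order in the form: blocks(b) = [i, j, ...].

blocks(b) = [5, 6]

create(d): bitmap=F.......... | d=[0]
create(a): bitmap=FF......... | a=[1] d=[0]
append(a, 3): bitmap=FFFFF...... | a=[1, 2, 3, 4] d=[0]
create(b): bitmap=FFFFFF..... | a=[1, 2, 3, 4] b=[5] d=[0]
append(b, 2): bitmap=FFFFFFFF... | a=[1, 2, 3, 4] b=[5, 6, 7] d=[0]
unlink(d): bitmap=.FFFFFFF... | a=[1, 2, 3, 4] b=[5, 6, 7]
unlink(a): bitmap=.....FFF... | b=[5, 6, 7]
create(c): bitmap=F....FFF... | b=[5, 6, 7] c=[0]
create(d): bitmap=FF...FFF... | b=[5, 6, 7] c=[0] d=[1]
unlink(d): bitmap=F....FFF... | b=[5, 6, 7] c=[0]
unlink(c): bitmap=.....FFF... | b=[5, 6, 7]
truncate(b, 2): bitmap=.....FF.... | b=[5, 6]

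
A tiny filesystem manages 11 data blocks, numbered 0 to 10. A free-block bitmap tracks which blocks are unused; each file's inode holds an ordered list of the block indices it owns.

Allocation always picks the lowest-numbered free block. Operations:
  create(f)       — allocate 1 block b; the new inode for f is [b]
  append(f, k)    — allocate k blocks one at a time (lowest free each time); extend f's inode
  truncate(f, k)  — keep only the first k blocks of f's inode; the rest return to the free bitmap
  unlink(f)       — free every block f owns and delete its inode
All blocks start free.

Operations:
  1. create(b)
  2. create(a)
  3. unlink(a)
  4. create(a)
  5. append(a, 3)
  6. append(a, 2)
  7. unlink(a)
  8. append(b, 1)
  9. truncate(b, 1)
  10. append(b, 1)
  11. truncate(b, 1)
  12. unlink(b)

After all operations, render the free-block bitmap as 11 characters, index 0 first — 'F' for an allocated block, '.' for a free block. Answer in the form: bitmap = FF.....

bitmap = ...........

[1] create(b) — b=0 (map F..........)
[2] create(a) — a=1 b=0 (map FF.........)
[3] unlink(a) — b=0 (map F..........)
[4] create(a) — a=1 b=0 (map FF.........)
[5] append(a, 3) — a=1,2,3,4 b=0 (map FFFFF......)
[6] append(a, 2) — a=1,2,3,4,5,6 b=0 (map FFFFFFF....)
[7] unlink(a) — b=0 (map F..........)
[8] append(b, 1) — b=0,1 (map FF.........)
[9] truncate(b, 1) — b=0 (map F..........)
[10] append(b, 1) — b=0,1 (map FF.........)
[11] truncate(b, 1) — b=0 (map F..........)
[12] unlink(b) —  (map ...........)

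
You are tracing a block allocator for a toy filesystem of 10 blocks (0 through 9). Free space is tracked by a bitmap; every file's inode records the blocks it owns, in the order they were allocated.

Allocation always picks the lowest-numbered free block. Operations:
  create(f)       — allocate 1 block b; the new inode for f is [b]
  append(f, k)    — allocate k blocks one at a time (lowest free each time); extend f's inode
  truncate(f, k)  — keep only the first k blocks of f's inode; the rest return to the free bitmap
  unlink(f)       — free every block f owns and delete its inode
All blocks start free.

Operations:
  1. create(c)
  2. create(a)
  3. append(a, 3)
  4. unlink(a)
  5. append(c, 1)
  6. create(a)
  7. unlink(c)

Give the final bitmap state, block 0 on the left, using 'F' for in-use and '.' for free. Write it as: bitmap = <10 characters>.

bitmap = ..F.......

create(c): bitmap=F......... | c=[0]
create(a): bitmap=FF........ | a=[1] c=[0]
append(a, 3): bitmap=FFFFF..... | a=[1, 2, 3, 4] c=[0]
unlink(a): bitmap=F......... | c=[0]
append(c, 1): bitmap=FF........ | c=[0, 1]
create(a): bitmap=FFF....... | a=[2] c=[0, 1]
unlink(c): bitmap=..F....... | a=[2]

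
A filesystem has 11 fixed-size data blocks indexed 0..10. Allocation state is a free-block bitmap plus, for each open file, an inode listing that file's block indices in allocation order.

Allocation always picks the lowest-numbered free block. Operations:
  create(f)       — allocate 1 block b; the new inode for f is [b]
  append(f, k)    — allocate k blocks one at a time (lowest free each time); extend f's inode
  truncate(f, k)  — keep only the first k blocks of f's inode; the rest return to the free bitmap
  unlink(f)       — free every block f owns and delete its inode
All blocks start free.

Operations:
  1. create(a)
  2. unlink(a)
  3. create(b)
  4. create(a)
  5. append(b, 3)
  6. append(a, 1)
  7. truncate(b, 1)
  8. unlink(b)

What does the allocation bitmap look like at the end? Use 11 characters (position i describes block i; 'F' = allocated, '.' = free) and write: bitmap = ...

  1. create(a)  ⇒  F..........  {a→[0]}
  2. unlink(a)  ⇒  ...........  {}
  3. create(b)  ⇒  F..........  {b→[0]}
  4. create(a)  ⇒  FF.........  {a→[1]; b→[0]}
  5. append(b, 3)  ⇒  FFFFF......  {a→[1]; b→[0, 2, 3, 4]}
  6. append(a, 1)  ⇒  FFFFFF.....  {a→[1, 5]; b→[0, 2, 3, 4]}
  7. truncate(b, 1)  ⇒  FF...F.....  {a→[1, 5]; b→[0]}
  8. unlink(b)  ⇒  .F...F.....  {a→[1, 5]}

bitmap = .F...F.....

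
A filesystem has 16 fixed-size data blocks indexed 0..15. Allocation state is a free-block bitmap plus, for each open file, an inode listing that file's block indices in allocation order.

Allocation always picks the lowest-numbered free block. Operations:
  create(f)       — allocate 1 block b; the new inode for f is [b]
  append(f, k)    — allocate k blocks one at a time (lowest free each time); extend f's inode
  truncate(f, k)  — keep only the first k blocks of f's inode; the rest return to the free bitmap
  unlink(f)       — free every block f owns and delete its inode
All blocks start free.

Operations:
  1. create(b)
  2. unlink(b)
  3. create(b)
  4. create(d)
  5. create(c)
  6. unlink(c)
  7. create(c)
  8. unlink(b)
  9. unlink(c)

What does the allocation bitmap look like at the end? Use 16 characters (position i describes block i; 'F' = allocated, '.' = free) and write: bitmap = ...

[1] create(b) — b=0 (map F...............)
[2] unlink(b) —  (map ................)
[3] create(b) — b=0 (map F...............)
[4] create(d) — b=0 d=1 (map FF..............)
[5] create(c) — b=0 c=2 d=1 (map FFF.............)
[6] unlink(c) — b=0 d=1 (map FF..............)
[7] create(c) — b=0 c=2 d=1 (map FFF.............)
[8] unlink(b) — c=2 d=1 (map .FF.............)
[9] unlink(c) — d=1 (map .F..............)

bitmap = .F..............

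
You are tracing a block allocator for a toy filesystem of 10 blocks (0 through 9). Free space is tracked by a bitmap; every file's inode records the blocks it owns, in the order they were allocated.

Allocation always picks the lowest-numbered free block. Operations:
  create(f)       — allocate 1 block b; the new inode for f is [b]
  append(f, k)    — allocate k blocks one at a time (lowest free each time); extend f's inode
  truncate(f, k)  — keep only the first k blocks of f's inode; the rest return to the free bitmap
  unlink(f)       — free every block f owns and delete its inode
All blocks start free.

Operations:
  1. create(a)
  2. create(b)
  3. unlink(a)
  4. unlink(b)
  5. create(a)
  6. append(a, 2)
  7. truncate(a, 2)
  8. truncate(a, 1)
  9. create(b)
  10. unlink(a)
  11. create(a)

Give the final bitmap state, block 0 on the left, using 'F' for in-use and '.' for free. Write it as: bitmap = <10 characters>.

bitmap = FF........

create(a): bitmap=F......... | a=[0]
create(b): bitmap=FF........ | a=[0] b=[1]
unlink(a): bitmap=.F........ | b=[1]
unlink(b): bitmap=.......... | 
create(a): bitmap=F......... | a=[0]
append(a, 2): bitmap=FFF....... | a=[0, 1, 2]
truncate(a, 2): bitmap=FF........ | a=[0, 1]
truncate(a, 1): bitmap=F......... | a=[0]
create(b): bitmap=FF........ | a=[0] b=[1]
unlink(a): bitmap=.F........ | b=[1]
create(a): bitmap=FF........ | a=[0] b=[1]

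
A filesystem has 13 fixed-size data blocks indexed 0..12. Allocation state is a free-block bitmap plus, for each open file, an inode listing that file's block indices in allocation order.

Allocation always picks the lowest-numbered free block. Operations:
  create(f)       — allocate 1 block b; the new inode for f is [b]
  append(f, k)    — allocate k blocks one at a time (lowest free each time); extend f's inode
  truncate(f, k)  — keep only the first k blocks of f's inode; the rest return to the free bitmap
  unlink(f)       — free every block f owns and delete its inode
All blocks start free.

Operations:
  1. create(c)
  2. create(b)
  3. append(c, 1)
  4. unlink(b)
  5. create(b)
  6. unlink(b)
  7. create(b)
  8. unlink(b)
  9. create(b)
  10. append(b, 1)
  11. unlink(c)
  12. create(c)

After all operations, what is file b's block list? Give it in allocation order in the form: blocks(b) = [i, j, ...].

blocks(b) = [1, 3]

create(c): bitmap=F............ | c=[0]
create(b): bitmap=FF........... | b=[1] c=[0]
append(c, 1): bitmap=FFF.......... | b=[1] c=[0, 2]
unlink(b): bitmap=F.F.......... | c=[0, 2]
create(b): bitmap=FFF.......... | b=[1] c=[0, 2]
unlink(b): bitmap=F.F.......... | c=[0, 2]
create(b): bitmap=FFF.......... | b=[1] c=[0, 2]
unlink(b): bitmap=F.F.......... | c=[0, 2]
create(b): bitmap=FFF.......... | b=[1] c=[0, 2]
append(b, 1): bitmap=FFFF......... | b=[1, 3] c=[0, 2]
unlink(c): bitmap=.F.F......... | b=[1, 3]
create(c): bitmap=FF.F......... | b=[1, 3] c=[0]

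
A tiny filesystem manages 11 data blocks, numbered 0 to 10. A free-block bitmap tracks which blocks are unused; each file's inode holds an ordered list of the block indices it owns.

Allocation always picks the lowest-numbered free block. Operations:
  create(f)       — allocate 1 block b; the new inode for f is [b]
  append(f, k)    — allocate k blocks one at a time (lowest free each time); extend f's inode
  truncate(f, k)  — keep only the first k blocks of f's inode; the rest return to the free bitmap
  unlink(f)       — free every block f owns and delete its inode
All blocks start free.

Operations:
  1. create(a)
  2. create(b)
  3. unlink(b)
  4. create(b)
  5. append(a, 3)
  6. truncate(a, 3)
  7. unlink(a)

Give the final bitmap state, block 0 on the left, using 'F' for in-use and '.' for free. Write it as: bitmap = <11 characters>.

bitmap = .F.........

after create(a) → a:[0]  free=[F..........]
after create(b) → a:[0], b:[1]  free=[FF.........]
after unlink(b) → a:[0]  free=[F..........]
after create(b) → a:[0], b:[1]  free=[FF.........]
after append(a, 3) → a:[0, 2, 3, 4], b:[1]  free=[FFFFF......]
after truncate(a, 3) → a:[0, 2, 3], b:[1]  free=[FFFF.......]
after unlink(a) → b:[1]  free=[.F.........]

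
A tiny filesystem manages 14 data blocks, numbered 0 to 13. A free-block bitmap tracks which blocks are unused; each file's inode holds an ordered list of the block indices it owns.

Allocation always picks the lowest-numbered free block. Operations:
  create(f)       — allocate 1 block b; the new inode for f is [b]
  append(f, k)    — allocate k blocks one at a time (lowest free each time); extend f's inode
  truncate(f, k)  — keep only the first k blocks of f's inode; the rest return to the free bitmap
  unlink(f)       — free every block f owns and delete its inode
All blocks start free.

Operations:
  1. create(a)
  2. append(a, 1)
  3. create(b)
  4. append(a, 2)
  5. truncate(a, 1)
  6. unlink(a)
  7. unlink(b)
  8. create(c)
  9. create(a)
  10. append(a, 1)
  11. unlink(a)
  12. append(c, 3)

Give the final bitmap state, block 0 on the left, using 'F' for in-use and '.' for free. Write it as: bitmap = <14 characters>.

bitmap = FFFF..........

after create(a) → a:[0]  free=[F.............]
after append(a, 1) → a:[0, 1]  free=[FF............]
after create(b) → a:[0, 1], b:[2]  free=[FFF...........]
after append(a, 2) → a:[0, 1, 3, 4], b:[2]  free=[FFFFF.........]
after truncate(a, 1) → a:[0], b:[2]  free=[F.F...........]
after unlink(a) → b:[2]  free=[..F...........]
after unlink(b) →   free=[..............]
after create(c) → c:[0]  free=[F.............]
after create(a) → a:[1], c:[0]  free=[FF............]
after append(a, 1) → a:[1, 2], c:[0]  free=[FFF...........]
after unlink(a) → c:[0]  free=[F.............]
after append(c, 3) → c:[0, 1, 2, 3]  free=[FFFF..........]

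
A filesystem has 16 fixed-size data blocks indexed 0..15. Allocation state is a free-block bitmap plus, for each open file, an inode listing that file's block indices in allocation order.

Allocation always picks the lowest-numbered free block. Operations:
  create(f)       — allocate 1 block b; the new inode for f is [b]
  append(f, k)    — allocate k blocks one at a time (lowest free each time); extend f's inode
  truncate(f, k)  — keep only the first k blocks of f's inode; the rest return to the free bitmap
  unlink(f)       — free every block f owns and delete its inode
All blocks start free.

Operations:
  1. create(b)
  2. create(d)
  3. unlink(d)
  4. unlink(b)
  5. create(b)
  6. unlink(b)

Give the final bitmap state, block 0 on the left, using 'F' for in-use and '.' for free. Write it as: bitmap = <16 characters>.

create(b): bitmap=F............... | b=[0]
create(d): bitmap=FF.............. | b=[0] d=[1]
unlink(d): bitmap=F............... | b=[0]
unlink(b): bitmap=................ | 
create(b): bitmap=F............... | b=[0]
unlink(b): bitmap=................ | 

bitmap = ................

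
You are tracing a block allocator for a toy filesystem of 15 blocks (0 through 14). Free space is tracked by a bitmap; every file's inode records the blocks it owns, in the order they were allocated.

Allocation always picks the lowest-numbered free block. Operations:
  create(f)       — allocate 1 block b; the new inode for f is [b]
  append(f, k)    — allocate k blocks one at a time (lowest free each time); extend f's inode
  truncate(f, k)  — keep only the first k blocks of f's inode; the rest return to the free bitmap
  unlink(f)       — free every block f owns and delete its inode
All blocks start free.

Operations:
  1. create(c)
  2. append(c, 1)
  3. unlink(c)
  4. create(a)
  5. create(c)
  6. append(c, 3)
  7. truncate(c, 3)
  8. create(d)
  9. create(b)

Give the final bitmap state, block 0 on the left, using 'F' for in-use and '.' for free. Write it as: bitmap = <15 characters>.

bitmap = FFFFFF.........

[1] create(c) — c=0 (map F..............)
[2] append(c, 1) — c=0,1 (map FF.............)
[3] unlink(c) —  (map ...............)
[4] create(a) — a=0 (map F..............)
[5] create(c) — a=0 c=1 (map FF.............)
[6] append(c, 3) — a=0 c=1,2,3,4 (map FFFFF..........)
[7] truncate(c, 3) — a=0 c=1,2,3 (map FFFF...........)
[8] create(d) — a=0 c=1,2,3 d=4 (map FFFFF..........)
[9] create(b) — a=0 b=5 c=1,2,3 d=4 (map FFFFFF.........)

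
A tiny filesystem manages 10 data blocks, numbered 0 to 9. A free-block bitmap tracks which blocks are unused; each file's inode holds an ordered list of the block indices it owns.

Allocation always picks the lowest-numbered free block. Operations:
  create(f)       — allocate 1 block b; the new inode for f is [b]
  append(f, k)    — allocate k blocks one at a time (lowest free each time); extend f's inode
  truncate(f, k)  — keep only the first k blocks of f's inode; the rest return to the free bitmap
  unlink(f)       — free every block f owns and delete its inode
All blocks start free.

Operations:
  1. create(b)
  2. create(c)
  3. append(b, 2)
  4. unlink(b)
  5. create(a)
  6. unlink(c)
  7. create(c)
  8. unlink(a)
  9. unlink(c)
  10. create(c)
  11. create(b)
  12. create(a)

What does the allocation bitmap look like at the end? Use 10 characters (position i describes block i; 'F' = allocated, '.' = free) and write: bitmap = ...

bitmap = FFF.......

after create(b) → b:[0]  free=[F.........]
after create(c) → b:[0], c:[1]  free=[FF........]
after append(b, 2) → b:[0, 2, 3], c:[1]  free=[FFFF......]
after unlink(b) → c:[1]  free=[.F........]
after create(a) → a:[0], c:[1]  free=[FF........]
after unlink(c) → a:[0]  free=[F.........]
after create(c) → a:[0], c:[1]  free=[FF........]
after unlink(a) → c:[1]  free=[.F........]
after unlink(c) →   free=[..........]
after create(c) → c:[0]  free=[F.........]
after create(b) → b:[1], c:[0]  free=[FF........]
after create(a) → a:[2], b:[1], c:[0]  free=[FFF.......]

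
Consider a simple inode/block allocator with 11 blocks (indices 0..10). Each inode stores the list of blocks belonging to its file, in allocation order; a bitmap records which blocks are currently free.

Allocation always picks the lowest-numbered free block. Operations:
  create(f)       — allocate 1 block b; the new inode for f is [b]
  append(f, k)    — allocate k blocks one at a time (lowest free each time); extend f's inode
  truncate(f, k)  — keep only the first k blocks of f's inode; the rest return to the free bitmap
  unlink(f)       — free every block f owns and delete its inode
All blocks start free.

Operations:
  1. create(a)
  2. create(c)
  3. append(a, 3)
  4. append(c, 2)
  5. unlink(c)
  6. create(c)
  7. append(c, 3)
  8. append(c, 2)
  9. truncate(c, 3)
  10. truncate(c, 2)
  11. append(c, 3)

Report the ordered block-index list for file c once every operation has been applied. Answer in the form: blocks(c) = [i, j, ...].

blocks(c) = [1, 5, 6, 7, 8]

[1] create(a) — a=0 (map F..........)
[2] create(c) — a=0 c=1 (map FF.........)
[3] append(a, 3) — a=0,2,3,4 c=1 (map FFFFF......)
[4] append(c, 2) — a=0,2,3,4 c=1,5,6 (map FFFFFFF....)
[5] unlink(c) — a=0,2,3,4 (map F.FFF......)
[6] create(c) — a=0,2,3,4 c=1 (map FFFFF......)
[7] append(c, 3) — a=0,2,3,4 c=1,5,6,7 (map FFFFFFFF...)
[8] append(c, 2) — a=0,2,3,4 c=1,5,6,7,8,9 (map FFFFFFFFFF.)
[9] truncate(c, 3) — a=0,2,3,4 c=1,5,6 (map FFFFFFF....)
[10] truncate(c, 2) — a=0,2,3,4 c=1,5 (map FFFFFF.....)
[11] append(c, 3) — a=0,2,3,4 c=1,5,6,7,8 (map FFFFFFFFF..)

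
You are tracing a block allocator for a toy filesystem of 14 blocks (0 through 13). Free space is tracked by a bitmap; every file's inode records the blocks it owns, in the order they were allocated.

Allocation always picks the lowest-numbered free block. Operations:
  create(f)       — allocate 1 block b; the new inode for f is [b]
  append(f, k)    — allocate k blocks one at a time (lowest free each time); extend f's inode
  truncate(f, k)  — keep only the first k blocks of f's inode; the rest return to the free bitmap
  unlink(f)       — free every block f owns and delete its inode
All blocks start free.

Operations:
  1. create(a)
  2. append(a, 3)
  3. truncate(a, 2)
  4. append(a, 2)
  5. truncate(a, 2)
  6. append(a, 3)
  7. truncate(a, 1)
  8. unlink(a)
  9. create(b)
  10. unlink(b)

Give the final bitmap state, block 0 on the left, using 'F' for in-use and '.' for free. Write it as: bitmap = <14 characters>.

bitmap = ..............

  1. create(a)  ⇒  F.............  {a→[0]}
  2. append(a, 3)  ⇒  FFFF..........  {a→[0, 1, 2, 3]}
  3. truncate(a, 2)  ⇒  FF............  {a→[0, 1]}
  4. append(a, 2)  ⇒  FFFF..........  {a→[0, 1, 2, 3]}
  5. truncate(a, 2)  ⇒  FF............  {a→[0, 1]}
  6. append(a, 3)  ⇒  FFFFF.........  {a→[0, 1, 2, 3, 4]}
  7. truncate(a, 1)  ⇒  F.............  {a→[0]}
  8. unlink(a)  ⇒  ..............  {}
  9. create(b)  ⇒  F.............  {b→[0]}
  10. unlink(b)  ⇒  ..............  {}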